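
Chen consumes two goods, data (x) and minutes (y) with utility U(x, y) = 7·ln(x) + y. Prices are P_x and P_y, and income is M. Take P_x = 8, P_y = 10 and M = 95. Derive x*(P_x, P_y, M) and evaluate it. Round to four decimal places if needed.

x* = 8.75

MU_x = 7/x, MU_y = 1. Tangency: 7/x = P_x/P_y.
So x*(P_x,P_y) = 7·P_y/P_x, independent of income; and y* = (M − 7·P_y)/P_y.
At the given prices: x* = 7·10/8 = 8.75.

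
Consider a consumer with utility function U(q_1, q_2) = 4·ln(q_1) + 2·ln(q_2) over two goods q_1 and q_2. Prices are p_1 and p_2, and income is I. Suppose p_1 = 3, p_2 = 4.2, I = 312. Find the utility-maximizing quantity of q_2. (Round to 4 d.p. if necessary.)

Demand: q_1*(p_1,p_2,I) = 2/3·I/p_1 and q_2* = 1/3·I/p_2.
At p_1=3, p_2=4.2, I=312: q_2* = 1/3·312/4.2 = 24.7619.

q_2* = 24.7619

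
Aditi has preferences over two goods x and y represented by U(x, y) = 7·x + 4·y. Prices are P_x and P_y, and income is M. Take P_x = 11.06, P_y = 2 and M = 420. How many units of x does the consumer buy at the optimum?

Perfect substitutes: compare marginal utility per dollar. 7/P_x vs 4/P_y → 0.6329 vs 2.
y gives more utility per dollar, so spend all income on y: y* = M/P_y, x* = 0.
Numerically: x* = 0, y* = 210.

x* = 0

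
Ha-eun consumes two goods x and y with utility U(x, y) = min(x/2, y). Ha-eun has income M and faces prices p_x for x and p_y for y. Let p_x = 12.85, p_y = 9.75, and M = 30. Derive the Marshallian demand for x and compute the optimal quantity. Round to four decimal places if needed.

x* = 1.6925

Leontief preferences: the optimum is at the kink where x/2 = y/1, i.e. y = (1/2)·x.
Budget: p_x·x + p_y·(1/2)·x = M, so (2·p_x + p_y)·x = 2·M.
Demand: x*(p_x,p_y,M) = 2·M/(2·p_x + p_y), y* = M/(2·p_x + p_y).
Here 2·12.85 + 9.75 = 35.45, giving x* = 1.6925.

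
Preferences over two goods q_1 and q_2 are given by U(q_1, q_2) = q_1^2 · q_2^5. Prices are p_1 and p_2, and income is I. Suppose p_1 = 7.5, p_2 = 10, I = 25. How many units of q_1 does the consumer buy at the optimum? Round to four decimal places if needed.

MU_q_1/MU_q_2 = (2·q_2)/(5·q_1); tangency sets this equal to p_1/p_2.
So 2·p_2·q_2 = 5·p_1·q_1; combined with the budget, a share 2/7 of income goes to q_1.
Demand: q_1*(p_1,p_2,I) = 2/7·I/p_1 and q_2* = 5/7·I/p_2.
At p_1=7.5, p_2=10, I=25: q_1* = 2/7·25/7.5 = 0.9524.

q_1* = 0.9524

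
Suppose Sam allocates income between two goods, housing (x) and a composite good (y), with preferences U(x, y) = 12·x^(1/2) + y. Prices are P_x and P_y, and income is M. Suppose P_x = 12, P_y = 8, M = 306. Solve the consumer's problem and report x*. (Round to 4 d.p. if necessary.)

Set MRS = P_x/P_y: 6·x^(−1/2) = P_x/P_y.
Thus x* = (6·P_y/P_x)² — independent of M — with the rest of income spent on y.
Plugging in: x* = (6·8/12)² = 16.

x* = 16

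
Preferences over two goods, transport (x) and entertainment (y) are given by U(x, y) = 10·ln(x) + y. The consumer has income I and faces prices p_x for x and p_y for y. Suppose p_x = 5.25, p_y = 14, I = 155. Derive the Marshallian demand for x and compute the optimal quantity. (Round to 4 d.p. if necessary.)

x* = 26.6667

Set MRS = p_x/p_y: (10/x)/1 = p_x/p_y.
So x*(p_x,p_y) = 10·p_y/p_x, independent of income; and y* = (I − 10·p_y)/p_y.
At the given prices: x* = 10·14/5.25 = 26.6667.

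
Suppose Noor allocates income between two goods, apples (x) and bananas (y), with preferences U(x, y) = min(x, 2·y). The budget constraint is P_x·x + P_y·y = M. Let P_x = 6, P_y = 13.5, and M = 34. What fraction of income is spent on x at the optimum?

share on x = 0.4706

With perfect complements, no substitution: consume in ratio x:y = 2:1.
Budget: P_x·x + P_y·(1/2)·x = M, so (2·P_x + P_y)·x = 2·M.
Demand: x*(P_x,P_y,M) = 2·M/(2·P_x + P_y), y* = M/(2·P_x + P_y).
Here 2·6 + 13.5 = 25.5, giving x* = 2.6667 and y* = 1.3333.
Expenditure on x: 6·2.6667 = 16; share = 0.4706.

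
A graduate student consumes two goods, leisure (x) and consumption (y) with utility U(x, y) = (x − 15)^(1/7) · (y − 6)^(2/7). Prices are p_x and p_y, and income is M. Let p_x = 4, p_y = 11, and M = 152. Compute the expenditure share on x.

After buying the subsistence bundle (15, 6), a share 1/3 of the remaining income goes to x: x* = 15 + 1/3·(M − 15p_x − 6p_y)/p_x.
Discretionary income = 152 − 15·4 − 6·11 = 26; x* = 15 + 1/3·26/4 = 17.1667; y* = 6 + 2/3·26/11 = 7.5758.
Expenditure on x: 4·17.1667 = 68.6667; share = 0.4518.

share on x = 0.4518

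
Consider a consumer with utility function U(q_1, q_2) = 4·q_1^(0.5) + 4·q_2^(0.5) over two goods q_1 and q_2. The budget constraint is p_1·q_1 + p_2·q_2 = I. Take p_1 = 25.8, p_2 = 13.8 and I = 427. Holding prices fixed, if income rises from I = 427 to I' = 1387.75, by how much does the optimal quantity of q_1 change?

From the CES first-order condition, (q_2/q_1)^(0.5) = p_1/p_2.
Hence q_2/q_1 = (p_1/p_2)^(1/(0.5)), i.e. raised to the 2 power.
With the ratio pinned down, the budget gives q_1* = I/(p_1 + p_2·(q_2/q_1)) and q_2* = (q_2/q_1)·q_1*.
Numerically q_2/q_1 = 3.495274, so q_1* = 427/(25.8 + 13.8·3.495274) = 5.7676.
At I' = 1387.75: q_1* = 18.7446. Change: 18.7446 − 5.7676 = 12.977.

Δq_1* = 12.977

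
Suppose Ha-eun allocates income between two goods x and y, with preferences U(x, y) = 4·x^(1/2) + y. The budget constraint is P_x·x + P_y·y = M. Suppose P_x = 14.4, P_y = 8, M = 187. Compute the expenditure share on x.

MU_x = 2/√x, MU_y = 1. Tangency: 2/√x = P_x/P_y.
Thus x* = (2·P_y/P_x)² — independent of M — with the rest of income spent on y.
Plugging in: x* = (2·8/14.4)² = 1.2346, y* = 21.1528.
Expenditure on x: 14.4·1.2346 = 17.7778; share = 0.0951.

share on x = 0.0951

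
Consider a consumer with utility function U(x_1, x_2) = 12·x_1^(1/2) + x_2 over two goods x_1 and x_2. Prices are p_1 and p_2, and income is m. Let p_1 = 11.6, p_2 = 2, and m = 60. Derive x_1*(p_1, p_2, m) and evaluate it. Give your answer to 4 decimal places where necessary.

Utility is quasi-linear in x_2; the FOC for x_1 is 6/√x_1 = p_1/p_2.
Thus x_1* = (6·p_2/p_1)² — independent of m — with the rest of income spent on x_2.
Plugging in: x_1* = (6·2/11.6)² = 1.0702.

x_1* = 1.0702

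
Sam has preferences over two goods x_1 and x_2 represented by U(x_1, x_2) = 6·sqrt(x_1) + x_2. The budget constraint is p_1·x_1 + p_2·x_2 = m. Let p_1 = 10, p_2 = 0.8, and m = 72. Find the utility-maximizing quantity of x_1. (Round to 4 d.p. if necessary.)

x_1* = 0.0576

MU_x_1 = 3/√x_1, MU_x_2 = 1. Tangency: 3/√x_1 = p_1/p_2.
Solve: √x_1 = 3·p_2/p_1, so x_1*(p_1,p_2) = (3·p_2/p_1)², and x_2* = (m − p_1·x_1*)/p_2.
Plugging in: x_1* = (3·0.8/10)² = 0.0576.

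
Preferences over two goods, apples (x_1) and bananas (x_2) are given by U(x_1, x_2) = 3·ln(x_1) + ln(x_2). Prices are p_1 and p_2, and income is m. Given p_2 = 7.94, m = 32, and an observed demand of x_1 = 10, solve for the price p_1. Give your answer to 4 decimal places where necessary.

p_1 = 2.4

The MRS is 3·x_2/x_1. Set MRS = p_1/p_2.
Rearranging, p_2·x_2 = (1/3)·p_1·x_1. Substituting into the budget gives p_1·x_1·(1 + (1/3)) = m.
Demand: x_1*(p_1,p_2,m) = 0.75·m/p_1 and x_2* = 0.25·m/p_2.
Set x_1* = 10 in the demand function and solve for p_1: p_1 = 2.4.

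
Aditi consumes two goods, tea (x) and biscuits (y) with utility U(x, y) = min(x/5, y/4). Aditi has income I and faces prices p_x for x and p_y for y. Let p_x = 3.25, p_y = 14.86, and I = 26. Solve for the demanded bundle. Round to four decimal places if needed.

x* = 1.7175, y* = 1.374

Leontief preferences: the optimum is at the kink where x/5 = y/4, i.e. y = (4/5)·x.
Budget: p_x·x + p_y·(4/5)·x = I, so (5·p_x + 4·p_y)·x = 5·I.
Demand: x*(p_x,p_y,I) = 5·I/(5·p_x + 4·p_y), y* = 4·I/(5·p_x + 4·p_y).
Here 5·3.25 + 4·14.86 = 75.69, giving x* = 1.7175 and y* = 1.374.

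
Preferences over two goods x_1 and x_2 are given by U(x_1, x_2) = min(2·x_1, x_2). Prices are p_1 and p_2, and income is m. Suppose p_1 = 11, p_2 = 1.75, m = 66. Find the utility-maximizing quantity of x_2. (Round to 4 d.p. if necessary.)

x_2* = 9.1034

Leontief preferences: the optimum is at the kink where x_1/1 = x_2/2, i.e. x_2 = 2·x_1.
Budget: p_1·x_1 + p_2·2·x_1 = m, so (p_1 + 2·p_2)·x_1 = m.
Demand: x_1*(p_1,p_2,m) = m/(p_1 + 2·p_2), x_2* = 2·m/(p_1 + 2·p_2).
Here 11 + 2·1.75 = 14.5, giving x_2* = 9.1034.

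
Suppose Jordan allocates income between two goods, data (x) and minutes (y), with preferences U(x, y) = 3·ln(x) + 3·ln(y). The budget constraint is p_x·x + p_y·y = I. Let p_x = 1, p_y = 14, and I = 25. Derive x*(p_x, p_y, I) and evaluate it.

x* = 12.5

Demand: x*(p_x,p_y,I) = 0.5·I/p_x and y* = 0.5·I/p_y.
At p_x=1, p_y=14, I=25: x* = 0.5·25/1 = 12.5.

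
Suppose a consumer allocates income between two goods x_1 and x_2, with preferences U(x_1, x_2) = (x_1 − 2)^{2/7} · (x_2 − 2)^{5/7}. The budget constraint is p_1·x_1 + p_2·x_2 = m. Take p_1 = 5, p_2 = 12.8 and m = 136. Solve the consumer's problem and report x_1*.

This is Cobb-Douglas in (x_1−2, x_2−2): tangency gives 2/7·p_2·(x_2−2) = 5/7·p_1·(x_1−2).
After buying the subsistence bundle (2, 2), a share 2/7 of the remaining income goes to x_1: x_1* = 2 + 2/7·(m − 2p_1 − 2p_2)/p_1.
Discretionary income = 136 − 2·5 − 2·12.8 = 100.4; x_1* = 2 + 2/7·100.4/5 = 7.7371.

x_1* = 7.7371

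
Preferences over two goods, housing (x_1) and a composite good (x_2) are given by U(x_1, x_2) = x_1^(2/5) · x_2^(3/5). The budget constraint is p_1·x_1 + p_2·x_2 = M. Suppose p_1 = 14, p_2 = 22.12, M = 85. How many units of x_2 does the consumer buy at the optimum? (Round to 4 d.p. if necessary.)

The MRS is (2/3)·x_2/x_1. Set MRS = p_1/p_2.
So 0.4·p_2·x_2 = 0.6·p_1·x_1; combined with the budget, a share 0.4 of income goes to x_1.
Demand: x_1*(p_1,p_2,M) = 0.4·M/p_1 and x_2* = 0.6·M/p_2.
At p_1=14, p_2=22.12, M=85: x_2* = 0.6·85/22.12 = 2.3056.

x_2* = 2.3056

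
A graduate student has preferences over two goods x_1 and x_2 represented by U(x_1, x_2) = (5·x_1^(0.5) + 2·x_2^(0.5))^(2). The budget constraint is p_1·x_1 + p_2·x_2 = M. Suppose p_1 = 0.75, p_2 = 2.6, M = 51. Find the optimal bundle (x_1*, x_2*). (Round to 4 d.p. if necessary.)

From the CES first-order condition, (5/2)·(x_2/x_1)^(0.5) = p_1/p_2.
Solve for the ratio: x_2/x_1 = [(2/5)·p_1/p_2]^(2).
With the ratio pinned down, the budget gives x_1* = M/(p_1 + p_2·(x_2/x_1)) and x_2* = (x_2/x_1)·x_1*.
Numerically x_2/x_1 = 0.013314, so x_1* = 51/(0.75 + 2.6·0.013314) = 65 and x_2* = 0.013314·65 = 0.8654.

x_1* = 65, x_2* = 0.8654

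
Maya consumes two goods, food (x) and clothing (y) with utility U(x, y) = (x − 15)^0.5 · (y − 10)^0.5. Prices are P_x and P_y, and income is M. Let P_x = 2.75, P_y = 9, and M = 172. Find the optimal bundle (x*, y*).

Let x' = x−15, y' = y−10. MRS = y'/x' = P_x/P_y.
After buying the subsistence bundle (15, 10), a share 0.5 of the remaining income goes to x: x* = 15 + 0.5·(M − 15P_x − 10P_y)/P_x.
Discretionary income = 172 − 15·2.75 − 10·9 = 40.75; x* = 15 + 0.5·40.75/2.75 = 22.4091; y* = 10 + 0.5·40.75/9 = 12.2639.

x* = 22.4091, y* = 12.2639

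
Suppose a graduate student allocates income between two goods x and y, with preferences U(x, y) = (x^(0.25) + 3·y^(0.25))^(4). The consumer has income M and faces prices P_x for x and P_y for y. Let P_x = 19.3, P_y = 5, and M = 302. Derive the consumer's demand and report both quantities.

With the ratio pinned down, the budget gives x* = M/(P_x + P_y·(y/x)) and y* = (y/x)·x*.
Numerically y/x = 26.1986, so x* = 302/(19.3 + 5·26.1986) = 2.0094 and y* = 26.1986·2.0094 = 52.6437.

x* = 2.0094, y* = 52.6437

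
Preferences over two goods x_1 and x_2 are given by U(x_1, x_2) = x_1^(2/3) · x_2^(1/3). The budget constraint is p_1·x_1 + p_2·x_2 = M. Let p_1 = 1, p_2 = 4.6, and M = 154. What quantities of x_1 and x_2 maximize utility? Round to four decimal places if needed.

The MRS is 2·x_2/x_1. Set MRS = p_1/p_2.
So 2/3·p_2·x_2 = 1/3·p_1·x_1; combined with the budget, a share 2/3 of income goes to x_1.
Demand: x_1*(p_1,p_2,M) = 2/3·M/p_1 and x_2* = 1/3·M/p_2.
At p_1=1, p_2=4.6, M=154: x_1* = 2/3·154/1 = 102.6667, x_2* = 11.1594.

x_1* = 102.6667, x_2* = 11.1594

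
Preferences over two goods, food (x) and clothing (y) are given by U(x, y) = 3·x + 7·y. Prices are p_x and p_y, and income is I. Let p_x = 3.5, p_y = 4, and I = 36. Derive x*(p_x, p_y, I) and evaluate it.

x* = 0

Perfect substitutes: compare marginal utility per dollar. 3/p_x vs 7/p_y → 0.8571 vs 1.75.
y gives more utility per dollar, so spend all income on y: y* = I/p_y, x* = 0.
Numerically: x* = 0, y* = 9.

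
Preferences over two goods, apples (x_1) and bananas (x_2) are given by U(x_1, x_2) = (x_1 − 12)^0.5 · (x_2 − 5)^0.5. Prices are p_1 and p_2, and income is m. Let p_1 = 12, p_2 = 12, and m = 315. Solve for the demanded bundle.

x_1* = 16.625, x_2* = 9.625

After buying the subsistence bundle (12, 5), a share 0.5 of the remaining income goes to x_1: x_1* = 12 + 0.5·(m − 12p_1 − 5p_2)/p_1.
Discretionary income = 315 − 12·12 − 5·12 = 111; x_1* = 12 + 0.5·111/12 = 16.625; x_2* = 5 + 0.5·111/12 = 9.625.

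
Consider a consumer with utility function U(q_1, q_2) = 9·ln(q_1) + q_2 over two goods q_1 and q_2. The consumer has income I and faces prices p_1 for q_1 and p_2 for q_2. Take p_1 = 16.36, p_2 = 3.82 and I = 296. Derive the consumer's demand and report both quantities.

q_1* = 2.1015, q_2* = 68.4869

Set MRS = p_1/p_2: (9/q_1)/1 = p_1/p_2.
So q_1*(p_1,p_2) = 9·p_2/p_1, independent of income; and q_2* = (I − 9·p_2)/p_2.
At the given prices: q_1* = 9·3.82/16.36 = 2.1015, and q_2* = 68.4869.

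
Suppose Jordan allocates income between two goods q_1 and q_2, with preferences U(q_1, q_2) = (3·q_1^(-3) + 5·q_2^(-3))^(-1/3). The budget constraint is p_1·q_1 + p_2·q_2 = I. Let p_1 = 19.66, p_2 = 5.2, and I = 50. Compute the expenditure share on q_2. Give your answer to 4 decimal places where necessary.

MU_q_1 ∝ 3·q_1^(-4), MU_q_2 ∝ 5·q_2^(-4), so MRS = (3/5)·(q_2/q_1)^(4) = p_1/p_2.
Solve for the ratio: q_2/q_1 = [(5/3)·p_1/p_2]^(0.25).
Substitute q_2 = (q_2/q_1)·q_1 into the budget: q_1* = I/(p_1 + p_2·(q_2/q_1)).
Numerically q_2/q_1 = 1.584372, so q_1* = 50/(19.66 + 5.2·1.584372) = 1.7922 and q_2* = 1.584372·1.7922 = 2.8395.
Expenditure on q_2: 5.2·2.8395 = 14.7654; share = 0.2953.

share on q_2 = 0.2953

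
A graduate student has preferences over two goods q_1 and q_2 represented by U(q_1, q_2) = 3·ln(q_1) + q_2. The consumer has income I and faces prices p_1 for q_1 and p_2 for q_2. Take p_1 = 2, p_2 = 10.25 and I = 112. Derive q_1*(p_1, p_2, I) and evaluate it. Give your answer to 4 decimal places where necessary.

q_1* = 15.375

Set MRS = p_1/p_2: (3/q_1)/1 = p_1/p_2.
So q_1*(p_1,p_2) = 3·p_2/p_1, independent of income; and q_2* = (I − 3·p_2)/p_2.
At the given prices: q_1* = 3·10.25/2 = 15.375.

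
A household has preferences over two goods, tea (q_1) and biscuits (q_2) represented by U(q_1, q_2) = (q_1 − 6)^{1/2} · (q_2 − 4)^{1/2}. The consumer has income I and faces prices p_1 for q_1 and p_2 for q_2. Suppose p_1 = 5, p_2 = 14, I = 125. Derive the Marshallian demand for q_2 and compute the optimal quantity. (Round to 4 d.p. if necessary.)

q_2* = 5.3929

Let q_1' = q_1−6, q_2' = q_2−4. MRS = q_2'/q_1' = p_1/p_2.
After buying the subsistence bundle (6, 4), a share 0.5 of the remaining income goes to q_1: q_1* = 6 + 0.5·(I − 6p_1 − 4p_2)/p_1.
Discretionary income = 125 − 6·5 − 4·14 = 39; q_2* = 4 + 0.5·39/14 = 5.3929.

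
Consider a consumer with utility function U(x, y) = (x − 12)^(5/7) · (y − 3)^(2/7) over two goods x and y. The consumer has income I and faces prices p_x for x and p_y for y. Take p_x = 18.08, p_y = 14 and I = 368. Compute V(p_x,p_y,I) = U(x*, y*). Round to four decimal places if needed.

V = 3.5669

MRS = (5/2)·(y−3)/(x−12). Tangency with p_x/p_y gives y−3 = (2/5)·(p_x/p_y)·(x−12).
After buying the subsistence bundle (12, 3), a share 5/7 of the remaining income goes to x: x* = 12 + 5/7·(I − 12p_x − 3p_y)/p_x.
Discretionary income = 368 − 12·18.08 − 3·14 = 109.04; x* = 12 + 5/7·109.04/18.08 = 16.3078; y* = 3 + 2/7·109.04/14 = 5.2253.
Utility at the optimum: U(16.3078, 5.2253) = 3.5669.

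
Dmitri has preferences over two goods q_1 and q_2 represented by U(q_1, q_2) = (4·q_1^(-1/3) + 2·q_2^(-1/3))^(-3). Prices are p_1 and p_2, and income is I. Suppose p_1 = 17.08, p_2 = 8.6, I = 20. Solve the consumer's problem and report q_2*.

q_2* = 0.7761

MU_q_1 ∝ 4·q_1^(-4/3), MU_q_2 ∝ 2·q_2^(-4/3), so MRS = 2·(q_2/q_1)^(4/3) = p_1/p_2.
Hence q_2/q_1 = ((1/2)·p_1/p_2)^(1/(4/3)), i.e. raised to the 0.75 power.
Substitute q_2 = (q_2/q_1)·q_1 into the budget: q_1* = I/(p_1 + p_2·(q_2/q_1)).
Numerically q_2/q_1 = 0.994763, so q_1* = 20/(17.08 + 8.6·0.994763) = 0.7802 and q_2* = 0.994763·0.7802 = 0.7761.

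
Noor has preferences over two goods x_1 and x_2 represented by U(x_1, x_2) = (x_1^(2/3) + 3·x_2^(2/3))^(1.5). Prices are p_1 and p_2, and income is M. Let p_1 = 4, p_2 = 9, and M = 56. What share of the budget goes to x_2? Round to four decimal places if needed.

share on x_2 = 0.8421

MU_x_1 ∝ x_1^(-1/3), MU_x_2 ∝ 3·x_2^(-1/3), so MRS = (1/3)·(x_2/x_1)^(1/3) = p_1/p_2.
Hence x_2/x_1 = (3·p_1/p_2)^(1/(1/3)), i.e. raised to the 3 power.
With the ratio pinned down, the budget gives x_1* = M/(p_1 + p_2·(x_2/x_1)) and x_2* = (x_2/x_1)·x_1*.
Numerically x_2/x_1 = 2.37037, so x_1* = 56/(4 + 9·2.37037) = 2.2105 and x_2* = 2.37037·2.2105 = 5.2398.
Expenditure on x_2: 9·5.2398 = 47.1579; share = 0.8421.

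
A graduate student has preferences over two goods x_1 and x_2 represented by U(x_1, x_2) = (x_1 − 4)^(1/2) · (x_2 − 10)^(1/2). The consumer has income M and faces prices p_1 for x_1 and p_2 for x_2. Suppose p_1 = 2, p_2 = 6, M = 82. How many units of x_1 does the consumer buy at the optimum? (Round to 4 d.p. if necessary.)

x_1* = 7.5

This is Cobb-Douglas in (x_1−4, x_2−10): tangency gives 0.5·p_2·(x_2−10) = 0.5·p_1·(x_1−4).
After buying the subsistence bundle (4, 10), a share 0.5 of the remaining income goes to x_1: x_1* = 4 + 0.5·(M − 4p_1 − 10p_2)/p_1.
Discretionary income = 82 − 4·2 − 10·6 = 14; x_1* = 4 + 0.5·14/2 = 7.5.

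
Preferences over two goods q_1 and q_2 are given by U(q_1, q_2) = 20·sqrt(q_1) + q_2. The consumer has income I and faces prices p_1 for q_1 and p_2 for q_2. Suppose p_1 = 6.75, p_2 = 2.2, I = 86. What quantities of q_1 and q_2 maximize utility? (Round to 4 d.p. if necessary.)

Set MRS = p_1/p_2: 10·q_1^(−1/2) = p_1/p_2.
Thus q_1* = (10·p_2/p_1)² — independent of I — with the rest of income spent on q_2.
Plugging in: q_1* = (10·2.2/6.75)² = 10.6228, q_2* = 6.4983.

q_1* = 10.6228, q_2* = 6.4983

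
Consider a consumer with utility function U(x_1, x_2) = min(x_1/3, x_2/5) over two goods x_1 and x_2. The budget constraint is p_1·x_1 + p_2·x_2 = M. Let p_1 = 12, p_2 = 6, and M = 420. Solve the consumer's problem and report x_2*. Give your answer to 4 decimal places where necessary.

x_2* = 31.8182

With perfect complements, no substitution: consume in ratio x_1:x_2 = 3:5.
Budget: p_1·x_1 + p_2·(5/3)·x_1 = M, so (3·p_1 + 5·p_2)·x_1 = 3·M.
Demand: x_1*(p_1,p_2,M) = 3·M/(3·p_1 + 5·p_2), x_2* = 5·M/(3·p_1 + 5·p_2).
Here 3·12 + 5·6 = 66, giving x_2* = 31.8182.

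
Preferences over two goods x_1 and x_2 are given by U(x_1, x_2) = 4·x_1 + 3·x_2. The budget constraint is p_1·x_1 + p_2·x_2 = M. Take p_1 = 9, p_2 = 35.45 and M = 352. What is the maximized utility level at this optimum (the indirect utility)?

Linear utility — the consumer picks whichever good has higher MU/price: 4/9 = 0.4444 vs 3/35.45 = 0.0846.
x_1 gives more utility per dollar, so spend all income on x_1: x_1* = M/p_1, x_2* = 0.
Numerically: x_1* = 39.1111, x_2* = 0.
Utility at the optimum: U(39.1111, 0) = 156.4444.

V = 156.4444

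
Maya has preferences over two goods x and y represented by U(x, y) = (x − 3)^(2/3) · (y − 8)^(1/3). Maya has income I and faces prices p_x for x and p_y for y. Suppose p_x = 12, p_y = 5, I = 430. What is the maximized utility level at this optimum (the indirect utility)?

MRS = 2·(y−8)/(x−3). Tangency with p_x/p_y gives y−8 = (1/2)·(p_x/p_y)·(x−3).
Substituting into the budget: x* = 3 + 2/3·(I − 3·p_x − 8·p_y)/p_x, and y* = 8 + 1/3·(…)/p_y.
Discretionary income = 430 − 3·12 − 8·5 = 354; x* = 3 + 2/3·354/12 = 22.6667; y* = 8 + 1/3·354/5 = 31.6.
Utility at the optimum: U(22.6667, 31.6) = 20.899.

V = 20.899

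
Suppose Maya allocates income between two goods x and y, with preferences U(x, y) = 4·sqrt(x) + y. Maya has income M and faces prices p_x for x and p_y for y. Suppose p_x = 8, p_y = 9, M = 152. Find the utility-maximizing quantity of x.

Set MRS = p_x/p_y: 2·x^(−1/2) = p_x/p_y.
Thus x* = (2·p_y/p_x)² — independent of M — with the rest of income spent on y.
Plugging in: x* = (2·9/8)² = 5.0625.

x* = 5.0625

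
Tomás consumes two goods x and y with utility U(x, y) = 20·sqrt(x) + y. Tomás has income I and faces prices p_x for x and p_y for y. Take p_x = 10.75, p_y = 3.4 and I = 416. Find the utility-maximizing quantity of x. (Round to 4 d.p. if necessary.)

x* = 10.0032

MU_x = 10/√x, MU_y = 1. Tangency: 10/√x = p_x/p_y.
Solve: √x = 10·p_y/p_x, so x*(p_x,p_y) = (10·p_y/p_x)², and y* = (I − p_x·x*)/p_y.
Plugging in: x* = (10·3.4/10.75)² = 10.0032.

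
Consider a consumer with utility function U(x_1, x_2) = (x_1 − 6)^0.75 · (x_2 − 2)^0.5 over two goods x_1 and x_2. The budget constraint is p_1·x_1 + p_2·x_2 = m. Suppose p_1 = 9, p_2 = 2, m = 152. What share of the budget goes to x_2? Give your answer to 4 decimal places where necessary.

share on x_2 = 0.2737

Let x_1' = x_1−6, x_2' = x_2−2. MRS = (3/2)·x_2'/x_1' = p_1/p_2.
After buying the subsistence bundle (6, 2), a share 0.6 of the remaining income goes to x_1: x_1* = 6 + 0.6·(m − 6p_1 − 2p_2)/p_1.
Discretionary income = 152 − 6·9 − 2·2 = 94; x_1* = 6 + 0.6·94/9 = 12.2667; x_2* = 2 + 0.4·94/2 = 20.8.
Expenditure on x_2: 2·20.8 = 41.6; share = 0.2737.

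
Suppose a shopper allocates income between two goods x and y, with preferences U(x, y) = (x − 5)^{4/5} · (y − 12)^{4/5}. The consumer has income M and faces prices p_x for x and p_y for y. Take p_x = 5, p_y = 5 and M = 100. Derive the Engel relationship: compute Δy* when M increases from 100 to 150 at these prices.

Δy* = 5

MRS = (y−12)/(x−5). Tangency with p_x/p_y gives y−12 = (p_x/p_y)·(x−5).
After buying the subsistence bundle (5, 12), a share 0.5 of the remaining income goes to x: x* = 5 + 0.5·(M − 5p_x − 12p_y)/p_x.
Discretionary income = 100 − 5·5 − 12·5 = 15; y* = 12 + 0.5·15/5 = 13.5.
At M' = 150: y* = 18.5. Change: 18.5 − 13.5 = 5.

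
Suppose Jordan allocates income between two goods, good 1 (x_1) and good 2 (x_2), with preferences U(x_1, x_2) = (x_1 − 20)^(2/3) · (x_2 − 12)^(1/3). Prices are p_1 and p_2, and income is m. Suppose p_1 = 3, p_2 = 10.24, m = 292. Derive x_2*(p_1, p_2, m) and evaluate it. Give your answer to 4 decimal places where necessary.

This is Cobb-Douglas in (x_1−20, x_2−12): tangency gives 2/3·p_2·(x_2−12) = 1/3·p_1·(x_1−20).
Substituting into the budget: x_1* = 20 + 2/3·(m − 20·p_1 − 12·p_2)/p_1, and x_2* = 12 + 1/3·(…)/p_2.
Discretionary income = 292 − 20·3 − 12·10.24 = 109.12; x_2* = 12 + 1/3·109.12/10.24 = 15.5521.

x_2* = 15.5521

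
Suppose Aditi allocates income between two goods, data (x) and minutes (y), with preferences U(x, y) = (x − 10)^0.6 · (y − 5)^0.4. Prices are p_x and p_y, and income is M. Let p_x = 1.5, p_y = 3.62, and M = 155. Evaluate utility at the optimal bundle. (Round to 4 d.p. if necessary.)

After buying the subsistence bundle (10, 5), a share 0.6 of the remaining income goes to x: x* = 10 + 0.6·(M − 10p_x − 5p_y)/p_x.
Discretionary income = 155 − 10·1.5 − 5·3.62 = 121.9; x* = 10 + 0.6·121.9/1.5 = 58.76; y* = 5 + 0.4·121.9/3.62 = 18.4696.
Utility at the optimum: U(58.76, 18.4696) = 29.1461.

V = 29.1461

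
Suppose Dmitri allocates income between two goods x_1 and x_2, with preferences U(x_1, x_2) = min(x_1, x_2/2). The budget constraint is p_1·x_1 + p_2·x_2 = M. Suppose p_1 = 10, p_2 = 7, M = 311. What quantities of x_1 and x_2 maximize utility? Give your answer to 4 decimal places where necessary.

With perfect complements, no substitution: consume in ratio x_1:x_2 = 1:2.
Budget: p_1·x_1 + p_2·2·x_1 = M, so (p_1 + 2·p_2)·x_1 = M.
Demand: x_1*(p_1,p_2,M) = M/(p_1 + 2·p_2), x_2* = 2·M/(p_1 + 2·p_2).
Here 10 + 2·7 = 24, giving x_1* = 12.9583 and x_2* = 25.9167.

x_1* = 12.9583, x_2* = 25.9167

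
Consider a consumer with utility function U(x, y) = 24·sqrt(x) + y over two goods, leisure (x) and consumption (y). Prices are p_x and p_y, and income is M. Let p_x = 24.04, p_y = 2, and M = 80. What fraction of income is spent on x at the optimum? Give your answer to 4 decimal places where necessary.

share on x = 0.2995

Solve: √x = 12·p_y/p_x, so x*(p_x,p_y) = (12·p_y/p_x)², and y* = (M − p_x·x*)/p_y.
Plugging in: x* = (12·2/24.04)² = 0.9967, y* = 28.02.
Expenditure on x: 24.04·0.9967 = 23.9601; share = 0.2995.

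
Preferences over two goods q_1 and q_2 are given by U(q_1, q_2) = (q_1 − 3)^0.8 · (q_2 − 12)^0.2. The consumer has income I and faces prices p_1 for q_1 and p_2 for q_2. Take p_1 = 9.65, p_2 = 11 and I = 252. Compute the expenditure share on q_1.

Let q_1' = q_1−3, q_2' = q_2−12. MRS = 4·q_2'/q_1' = p_1/p_2.
Substituting into the budget: q_1* = 3 + 0.8·(I − 3·p_1 − 12·p_2)/p_1, and q_2* = 12 + 0.2·(…)/p_2.
Discretionary income = 252 − 3·9.65 − 12·11 = 91.05; q_1* = 3 + 0.8·91.05/9.65 = 10.5482; q_2* = 12 + 0.2·91.05/11 = 13.6555.
Expenditure on q_1: 9.65·10.5482 = 101.79; share = 0.4039.

share on q_1 = 0.4039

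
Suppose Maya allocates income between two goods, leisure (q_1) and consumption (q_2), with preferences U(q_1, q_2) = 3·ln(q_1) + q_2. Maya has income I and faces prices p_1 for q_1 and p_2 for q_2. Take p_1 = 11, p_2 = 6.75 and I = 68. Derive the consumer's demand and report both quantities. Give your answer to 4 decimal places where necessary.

q_1* = 1.8409, q_2* = 7.0741

So q_1*(p_1,p_2) = 3·p_2/p_1, independent of income; and q_2* = (I − 3·p_2)/p_2.
At the given prices: q_1* = 3·6.75/11 = 1.8409, and q_2* = 7.0741.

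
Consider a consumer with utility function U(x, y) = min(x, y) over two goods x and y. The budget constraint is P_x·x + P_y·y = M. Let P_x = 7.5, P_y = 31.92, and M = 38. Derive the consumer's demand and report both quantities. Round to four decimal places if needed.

Demand: x*(P_x,P_y,M) = M/(P_x + P_y), y* = M/(P_x + P_y).
Here 7.5 + 31.92 = 39.42, giving x* = 0.964 and y* = 0.964.

x* = 0.964, y* = 0.964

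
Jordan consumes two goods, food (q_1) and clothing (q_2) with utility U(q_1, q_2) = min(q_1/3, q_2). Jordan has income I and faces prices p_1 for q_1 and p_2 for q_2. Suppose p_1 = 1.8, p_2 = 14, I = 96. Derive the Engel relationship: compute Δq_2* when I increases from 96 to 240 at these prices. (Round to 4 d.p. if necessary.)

Δq_2* = 7.4227

With perfect complements, no substitution: consume in ratio q_1:q_2 = 3:1.
Budget: p_1·q_1 + p_2·(1/3)·q_1 = I, so (3·p_1 + p_2)·q_1 = 3·I.
Demand: q_1*(p_1,p_2,I) = 3·I/(3·p_1 + p_2), q_2* = I/(3·p_1 + p_2).
Here 3·1.8 + 14 = 19.4, giving q_2* = 4.9485.
At I' = 240: q_2* = 12.3711. Change: 12.3711 − 4.9485 = 7.4227.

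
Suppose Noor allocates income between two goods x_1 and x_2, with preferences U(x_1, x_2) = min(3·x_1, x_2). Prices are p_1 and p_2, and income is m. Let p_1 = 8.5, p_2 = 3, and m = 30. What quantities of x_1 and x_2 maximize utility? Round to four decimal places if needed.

x_1* = 1.7143, x_2* = 5.1429

With perfect complements, no substitution: consume in ratio x_1:x_2 = 1:3.
Budget: p_1·x_1 + p_2·3·x_1 = m, so (p_1 + 3·p_2)·x_1 = m.
Demand: x_1*(p_1,p_2,m) = m/(p_1 + 3·p_2), x_2* = 3·m/(p_1 + 3·p_2).
Here 8.5 + 3·3 = 17.5, giving x_1* = 1.7143 and x_2* = 5.1429.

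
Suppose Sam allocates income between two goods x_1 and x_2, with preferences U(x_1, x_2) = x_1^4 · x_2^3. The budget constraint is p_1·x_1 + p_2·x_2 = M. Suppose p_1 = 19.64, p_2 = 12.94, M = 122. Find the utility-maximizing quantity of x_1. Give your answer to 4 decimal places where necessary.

Demand: x_1*(p_1,p_2,M) = 4/7·M/p_1 and x_2* = 3/7·M/p_2.
At p_1=19.64, p_2=12.94, M=122: x_1* = 4/7·122/19.64 = 3.5496.

x_1* = 3.5496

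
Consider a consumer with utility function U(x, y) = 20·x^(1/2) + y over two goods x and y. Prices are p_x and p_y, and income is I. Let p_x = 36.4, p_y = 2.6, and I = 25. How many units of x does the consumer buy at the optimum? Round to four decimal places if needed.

x* = 0.5102

Utility is quasi-linear in y; the FOC for x is 10/√x = p_x/p_y.
Solve: √x = 10·p_y/p_x, so x*(p_x,p_y) = (10·p_y/p_x)², and y* = (I − p_x·x*)/p_y.
Plugging in: x* = (10·2.6/36.4)² = 0.5102.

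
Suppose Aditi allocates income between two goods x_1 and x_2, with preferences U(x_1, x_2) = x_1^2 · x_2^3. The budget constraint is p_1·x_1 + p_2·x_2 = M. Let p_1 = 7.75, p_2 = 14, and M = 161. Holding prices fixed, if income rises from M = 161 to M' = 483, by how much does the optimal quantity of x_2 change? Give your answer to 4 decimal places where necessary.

Tangency: MRS = (2/3)·x_2/x_1 = p_1/p_2.
So 2·p_2·x_2 = 3·p_1·x_1; combined with the budget, a share 0.4 of income goes to x_1.
Demand: x_1*(p_1,p_2,M) = 0.4·M/p_1 and x_2* = 0.6·M/p_2.
At p_1=7.75, p_2=14, M=161: x_2* = 0.6·161/14 = 6.9.
At M' = 483: x_2* = 20.7. Change: 20.7 − 6.9 = 13.8.

Δx_2* = 13.8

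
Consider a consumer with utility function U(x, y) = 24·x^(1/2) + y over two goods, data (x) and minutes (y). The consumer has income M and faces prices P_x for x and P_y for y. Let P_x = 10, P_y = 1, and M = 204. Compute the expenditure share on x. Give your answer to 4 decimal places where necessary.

share on x = 0.0706

Solve: √x = 12·P_y/P_x, so x*(P_x,P_y) = (12·P_y/P_x)², and y* = (M − P_x·x*)/P_y.
Plugging in: x* = (12·1/10)² = 1.44, y* = 189.6.
Expenditure on x: 10·1.44 = 14.4; share = 0.0706.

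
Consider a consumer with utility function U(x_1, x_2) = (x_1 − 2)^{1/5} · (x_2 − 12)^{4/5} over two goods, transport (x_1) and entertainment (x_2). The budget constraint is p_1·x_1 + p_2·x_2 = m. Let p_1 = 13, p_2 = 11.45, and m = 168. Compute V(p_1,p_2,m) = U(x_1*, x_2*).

V = 0.2375

MRS = (1/4)·(x_2−12)/(x_1−2). Tangency with p_1/p_2 gives x_2−12 = 4·(p_1/p_2)·(x_1−2).
After buying the subsistence bundle (2, 12), a share 0.2 of the remaining income goes to x_1: x_1* = 2 + 0.2·(m − 2p_1 − 12p_2)/p_1.
Discretionary income = 168 − 2·13 − 12·11.45 = 4.6; x_1* = 2 + 0.2·4.6/13 = 2.0708; x_2* = 12 + 0.8·4.6/11.45 = 12.3214.
Utility at the optimum: U(2.0708, 12.3214) = 0.2375.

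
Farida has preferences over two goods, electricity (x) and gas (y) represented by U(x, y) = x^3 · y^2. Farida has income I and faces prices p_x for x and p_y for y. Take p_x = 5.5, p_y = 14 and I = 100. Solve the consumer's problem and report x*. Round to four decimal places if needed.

x* = 10.9091

The MRS is (3/2)·y/x. Set MRS = p_x/p_y.
So 3·p_y·y = 2·p_x·x; combined with the budget, a share 0.6 of income goes to x.
Demand: x*(p_x,p_y,I) = 0.6·I/p_x and y* = 0.4·I/p_y.
At p_x=5.5, p_y=14, I=100: x* = 0.6·100/5.5 = 10.9091.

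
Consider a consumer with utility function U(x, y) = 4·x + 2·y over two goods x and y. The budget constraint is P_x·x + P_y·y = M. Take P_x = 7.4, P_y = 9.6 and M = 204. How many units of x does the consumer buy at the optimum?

x* = 27.5676

Linear utility — the consumer picks whichever good has higher MU/price: 4/7.4 = 0.5405 vs 2/9.6 = 0.2083.
x gives more utility per dollar, so spend all income on x: x* = M/P_x, y* = 0.
Numerically: x* = 27.5676, y* = 0.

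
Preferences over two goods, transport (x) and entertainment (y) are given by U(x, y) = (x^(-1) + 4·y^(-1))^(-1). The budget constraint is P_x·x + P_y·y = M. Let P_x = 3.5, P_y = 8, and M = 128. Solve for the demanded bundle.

MU_x ∝ x^(-2), MU_y ∝ 4·y^(-2), so MRS = (1/4)·(y/x)^(2) = P_x/P_y.
Hence y/x = (4·P_x/P_y)^(1/(2)), i.e. raised to the 0.5 power.
Substitute y = (y/x)·x into the budget: x* = M/(P_x + P_y·(y/x)).
Numerically y/x = 1.322876, so x* = 128/(3.5 + 8·1.322876) = 9.089 and y* = 1.322876·9.089 = 12.0236.

x* = 9.089, y* = 12.0236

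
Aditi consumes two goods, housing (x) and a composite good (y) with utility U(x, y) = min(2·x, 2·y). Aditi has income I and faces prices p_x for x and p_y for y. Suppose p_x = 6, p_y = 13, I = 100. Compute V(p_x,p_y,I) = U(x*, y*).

With perfect complements, no substitution: consume in ratio x:y = 2:2.
Budget: p_x·x + p_y·x = I, so (2·p_x + 2·p_y)·x = 2·I.
Demand: x*(p_x,p_y,I) = 2·I/(2·p_x + 2·p_y), y* = 2·I/(2·p_x + 2·p_y).
Here 2·6 + 2·13 = 38, giving x* = 5.2632 and y* = 5.2632.
Utility at the optimum: U(5.2632, 5.2632) = 10.5263.

V = 10.5263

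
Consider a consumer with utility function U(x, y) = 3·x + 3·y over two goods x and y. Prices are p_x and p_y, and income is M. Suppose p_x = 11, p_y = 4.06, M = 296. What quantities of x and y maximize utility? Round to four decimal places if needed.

Linear utility — the consumer picks whichever good has higher MU/price: 3/11 = 0.2727 vs 3/4.06 = 0.7389.
y gives more utility per dollar, so spend all income on y: y* = M/p_y, x* = 0.
Numerically: x* = 0, y* = 72.9064.

x* = 0, y* = 72.9064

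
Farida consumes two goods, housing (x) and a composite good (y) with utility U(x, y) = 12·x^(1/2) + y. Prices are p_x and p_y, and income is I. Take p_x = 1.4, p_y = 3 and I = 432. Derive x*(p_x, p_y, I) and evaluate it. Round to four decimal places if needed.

x* = 165.3061

MU_x = 6/√x, MU_y = 1. Tangency: 6/√x = p_x/p_y.
Solve: √x = 6·p_y/p_x, so x*(p_x,p_y) = (6·p_y/p_x)², and y* = (I − p_x·x*)/p_y.
Plugging in: x* = (6·3/1.4)² = 165.3061.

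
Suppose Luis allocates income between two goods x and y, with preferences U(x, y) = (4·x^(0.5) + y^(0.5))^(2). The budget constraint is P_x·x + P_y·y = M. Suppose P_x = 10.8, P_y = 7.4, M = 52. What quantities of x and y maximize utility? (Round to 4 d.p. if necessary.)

x* = 4.4123, y* = 0.5874

MU_x ∝ 4·x^(-0.5), MU_y ∝ y^(-0.5), so MRS = 4·(y/x)^(0.5) = P_x/P_y.
Solve for the ratio: y/x = [(1/4)·P_x/P_y]^(2).
Substitute y = (y/x)·x into the budget: x* = M/(P_x + P_y·(y/x)).
Numerically y/x = 0.133126, so x* = 52/(10.8 + 7.4·0.133126) = 4.4123 and y* = 0.133126·4.4123 = 0.5874.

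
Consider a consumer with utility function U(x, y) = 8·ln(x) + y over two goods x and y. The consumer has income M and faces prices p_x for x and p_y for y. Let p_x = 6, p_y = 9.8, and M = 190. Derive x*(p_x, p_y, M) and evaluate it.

x* = 13.0667

Set MRS = p_x/p_y: (8/x)/1 = p_x/p_y.
So x*(p_x,p_y) = 8·p_y/p_x, independent of income; and y* = (M − 8·p_y)/p_y.
At the given prices: x* = 8·9.8/6 = 13.0667.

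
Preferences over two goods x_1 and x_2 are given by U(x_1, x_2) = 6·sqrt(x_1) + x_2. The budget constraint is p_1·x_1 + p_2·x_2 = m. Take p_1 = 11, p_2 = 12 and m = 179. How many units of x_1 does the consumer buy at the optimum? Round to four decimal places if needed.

x_1* = 10.7107

Plugging in: x_1* = (3·12/11)² = 10.7107.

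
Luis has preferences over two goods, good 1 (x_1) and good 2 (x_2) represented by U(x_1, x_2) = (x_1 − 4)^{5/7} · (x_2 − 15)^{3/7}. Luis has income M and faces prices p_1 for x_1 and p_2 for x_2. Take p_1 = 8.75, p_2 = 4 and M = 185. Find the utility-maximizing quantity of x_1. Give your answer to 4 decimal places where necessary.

x_1* = 10.4286

Discretionary income = 185 − 4·8.75 − 15·4 = 90; x_1* = 4 + 0.625·90/8.75 = 10.4286.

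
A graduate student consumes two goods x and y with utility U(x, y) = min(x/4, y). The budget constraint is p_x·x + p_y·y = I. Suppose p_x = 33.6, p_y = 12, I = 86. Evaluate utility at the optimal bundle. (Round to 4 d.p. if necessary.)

V = 0.5874

With perfect complements, no substitution: consume in ratio x:y = 4:1.
Budget: p_x·x + p_y·(1/4)·x = I, so (4·p_x + p_y)·x = 4·I.
Demand: x*(p_x,p_y,I) = 4·I/(4·p_x + p_y), y* = I/(4·p_x + p_y).
Here 4·33.6 + 12 = 146.4, giving x* = 2.3497 and y* = 0.5874.
Utility at the optimum: U(2.3497, 0.5874) = 0.5874.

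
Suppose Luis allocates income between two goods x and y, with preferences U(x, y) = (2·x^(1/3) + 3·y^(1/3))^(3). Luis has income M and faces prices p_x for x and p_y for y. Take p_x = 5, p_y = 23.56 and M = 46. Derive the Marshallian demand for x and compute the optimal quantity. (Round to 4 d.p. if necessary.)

x* = 4.9829

MU_x ∝ 2·x^(-2/3), MU_y ∝ 3·y^(-2/3), so MRS = (2/3)·(y/x)^(2/3) = p_x/p_y.
Hence y/x = ((3/2)·p_x/p_y)^(1/(2/3)), i.e. raised to the 1.5 power.
With the ratio pinned down, the budget gives x* = M/(p_x + p_y·(y/x)) and y* = (y/x)·x*.
Numerically y/x = 0.179609, so x* = 46/(5 + 23.56·0.179609) = 4.9829.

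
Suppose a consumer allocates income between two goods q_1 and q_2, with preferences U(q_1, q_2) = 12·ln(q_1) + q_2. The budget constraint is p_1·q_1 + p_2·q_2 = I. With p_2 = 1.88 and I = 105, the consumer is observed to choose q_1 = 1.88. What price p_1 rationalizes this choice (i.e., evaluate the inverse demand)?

MU_q_1 = 12/q_1, MU_q_2 = 1. Tangency: 12/q_1 = p_1/p_2.
So q_1*(p_1,p_2) = 12·p_2/p_1, independent of income; and q_2* = (I − 12·p_2)/p_2.
Set q_1* = 1.88 in the demand function and solve for p_1: p_1 = 12.

p_1 = 12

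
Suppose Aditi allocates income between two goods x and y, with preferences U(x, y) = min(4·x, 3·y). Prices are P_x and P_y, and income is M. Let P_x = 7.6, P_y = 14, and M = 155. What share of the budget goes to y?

share on y = 0.7107

With perfect complements, no substitution: consume in ratio x:y = 3:4.
Budget: P_x·x + P_y·(4/3)·x = M, so (3·P_x + 4·P_y)·x = 3·M.
Demand: x*(P_x,P_y,M) = 3·M/(3·P_x + 4·P_y), y* = 4·M/(3·P_x + 4·P_y).
Here 3·7.6 + 4·14 = 78.8, giving x* = 5.901 and y* = 7.868.
Expenditure on y: 14·7.868 = 110.1523; share = 0.7107.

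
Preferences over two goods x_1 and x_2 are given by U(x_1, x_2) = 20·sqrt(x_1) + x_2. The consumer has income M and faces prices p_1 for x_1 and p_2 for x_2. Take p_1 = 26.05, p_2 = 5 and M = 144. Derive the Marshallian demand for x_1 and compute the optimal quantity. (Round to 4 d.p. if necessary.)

x_1* = 3.684

Thus x_1* = (10·p_2/p_1)² — independent of M — with the rest of income spent on x_2.
Plugging in: x_1* = (10·5/26.05)² = 3.684.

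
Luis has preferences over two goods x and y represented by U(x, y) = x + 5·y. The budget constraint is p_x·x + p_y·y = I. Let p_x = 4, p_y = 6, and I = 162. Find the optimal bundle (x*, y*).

x* = 0, y* = 27

Perfect substitutes: compare marginal utility per dollar. 1/p_x vs 5/p_y → 0.25 vs 0.8333.
y gives more utility per dollar, so spend all income on y: y* = I/p_y, x* = 0.
Numerically: x* = 0, y* = 27.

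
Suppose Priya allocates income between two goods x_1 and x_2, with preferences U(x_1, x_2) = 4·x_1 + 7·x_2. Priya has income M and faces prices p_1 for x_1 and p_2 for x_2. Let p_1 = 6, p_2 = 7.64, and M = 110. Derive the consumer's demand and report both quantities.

x_1* = 0, x_2* = 14.3979

x_2 gives more utility per dollar, so spend all income on x_2: x_2* = M/p_2, x_1* = 0.
Numerically: x_1* = 0, x_2* = 14.3979.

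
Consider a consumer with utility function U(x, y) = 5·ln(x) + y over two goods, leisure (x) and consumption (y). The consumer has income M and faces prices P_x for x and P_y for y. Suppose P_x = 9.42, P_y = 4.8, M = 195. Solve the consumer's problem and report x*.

So x*(P_x,P_y) = 5·P_y/P_x, independent of income; and y* = (M − 5·P_y)/P_y.
At the given prices: x* = 5·4.8/9.42 = 2.5478.

x* = 2.5478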